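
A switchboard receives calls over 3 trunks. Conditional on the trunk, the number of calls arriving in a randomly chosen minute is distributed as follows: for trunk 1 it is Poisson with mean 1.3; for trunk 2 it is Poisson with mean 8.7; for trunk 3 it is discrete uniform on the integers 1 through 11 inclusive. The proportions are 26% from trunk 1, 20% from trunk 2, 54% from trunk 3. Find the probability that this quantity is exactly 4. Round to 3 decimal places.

Conditional on each trunk, P(X = 4): 1: 0.0324324; 2: 0.0397653; 3: 0.0909091.
By total probability, P(X = 4) = 0.26·0.0324324 + 0.2·0.0397653 + 0.54·0.0909091 = 0.0654764.

0.065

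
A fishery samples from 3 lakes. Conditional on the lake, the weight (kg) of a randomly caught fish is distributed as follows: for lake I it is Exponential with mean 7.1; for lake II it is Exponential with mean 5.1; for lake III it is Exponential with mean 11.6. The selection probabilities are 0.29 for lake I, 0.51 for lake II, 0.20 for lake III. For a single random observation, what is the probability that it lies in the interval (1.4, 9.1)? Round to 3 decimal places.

Conditional on each lake, P(1.4 < X < 9.1): I: 0.543473; II: 0.592032; III: 0.429953.
By total probability, P(1.4 < X < 9.1) = 0.29·0.543473 + 0.51·0.592032 + 0.2·0.429953 = 0.545534.

0.546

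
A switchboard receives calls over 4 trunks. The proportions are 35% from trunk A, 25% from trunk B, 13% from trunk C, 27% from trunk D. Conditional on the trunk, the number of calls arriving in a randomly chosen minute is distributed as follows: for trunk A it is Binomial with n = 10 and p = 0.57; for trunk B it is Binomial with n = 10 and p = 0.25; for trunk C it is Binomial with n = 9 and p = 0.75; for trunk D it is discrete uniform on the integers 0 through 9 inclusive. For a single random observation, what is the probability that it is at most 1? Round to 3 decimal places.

0.116

Conditional on each trunk, P(X ≤ 1): A: 0.00308089; B: 0.244025; C: 0.000106812; D: 0.2.
By total probability, P(X ≤ 1) = 0.35·0.00308089 + 0.25·0.244025 + 0.13·0.000106812 + 0.27·0.2 = 0.116099.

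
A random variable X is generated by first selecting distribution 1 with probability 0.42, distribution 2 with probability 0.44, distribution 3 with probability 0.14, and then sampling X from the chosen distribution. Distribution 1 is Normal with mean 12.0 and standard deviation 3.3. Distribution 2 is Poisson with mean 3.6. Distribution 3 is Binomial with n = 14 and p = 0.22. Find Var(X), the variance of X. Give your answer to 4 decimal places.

24.2288

Per component, 1: μ=12, E[X²]=154.89; 2: μ=3.6, E[X²]=16.56; 3: μ=3.08, E[X²]=11.8888.
E[X] = 0.42·12 + 0.44·3.6 + 0.14·3.08 = 7.0552.
E[X²] = 0.42·154.89 + 0.44·16.56 + 0.14·11.8888 = 74.0046.
Var(X) = E[X²] − (E[X])² = 74.0046 − 49.7758 = 24.2288.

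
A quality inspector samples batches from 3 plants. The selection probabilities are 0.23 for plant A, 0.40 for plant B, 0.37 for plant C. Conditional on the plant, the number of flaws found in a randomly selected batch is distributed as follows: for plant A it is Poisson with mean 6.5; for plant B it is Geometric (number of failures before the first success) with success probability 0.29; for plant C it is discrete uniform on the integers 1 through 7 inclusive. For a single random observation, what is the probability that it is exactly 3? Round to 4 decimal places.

0.1102

Conditional on each plant, P(X = 3): A: 0.0688137; B: 0.103794; C: 0.142857.
By total probability, P(X = 3) = 0.23·0.0688137 + 0.4·0.103794 + 0.37·0.142857 = 0.110202.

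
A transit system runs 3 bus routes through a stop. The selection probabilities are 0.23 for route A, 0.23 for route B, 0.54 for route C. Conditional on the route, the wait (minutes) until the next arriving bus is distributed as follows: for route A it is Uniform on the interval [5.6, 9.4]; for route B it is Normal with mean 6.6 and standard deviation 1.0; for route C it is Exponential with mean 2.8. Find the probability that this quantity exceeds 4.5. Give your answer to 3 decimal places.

Conditional on each route, P(X > 4.5): A: 1; B: 0.982136; C: 0.20046.
By total probability, P(X > 4.5) = 0.23·1 + 0.23·0.982136 + 0.54·0.20046 = 0.564139.

0.564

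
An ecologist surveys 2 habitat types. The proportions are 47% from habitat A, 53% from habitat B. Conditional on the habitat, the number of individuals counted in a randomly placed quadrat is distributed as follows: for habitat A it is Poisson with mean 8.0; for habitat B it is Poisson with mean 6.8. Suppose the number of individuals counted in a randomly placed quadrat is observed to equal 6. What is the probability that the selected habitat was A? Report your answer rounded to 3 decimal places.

0.415

Likelihoods P(X=6 | ·): A: 0.122138; B: 0.152939.
Posterior ∝ prior × likelihood. Numerator for A: 0.47·0.122138 = 0.057405.
Normalizing constant: 0.47·0.122138 + 0.53·0.152939 = 0.138463.
P(A | observation) = 0.057405 / 0.138463 = 0.414588.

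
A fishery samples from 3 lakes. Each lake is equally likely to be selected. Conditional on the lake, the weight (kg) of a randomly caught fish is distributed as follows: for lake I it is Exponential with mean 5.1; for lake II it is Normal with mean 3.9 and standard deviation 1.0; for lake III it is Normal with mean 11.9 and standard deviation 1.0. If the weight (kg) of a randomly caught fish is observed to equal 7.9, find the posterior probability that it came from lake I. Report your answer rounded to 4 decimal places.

0.9936

Likelihoods f(7.9 | ·): I: 0.0416581; II: 0.00013383; III: 0.00013383.
Posterior ∝ prior × likelihood. Numerator for I: 0.333333·0.0416581 = 0.013886.
Normalizing constant: 0.333333·0.0416581 + 0.333333·0.00013383 + 0.333333·0.00013383 = 0.0139752.
P(I | observation) = 0.013886 / 0.0139752 = 0.993616.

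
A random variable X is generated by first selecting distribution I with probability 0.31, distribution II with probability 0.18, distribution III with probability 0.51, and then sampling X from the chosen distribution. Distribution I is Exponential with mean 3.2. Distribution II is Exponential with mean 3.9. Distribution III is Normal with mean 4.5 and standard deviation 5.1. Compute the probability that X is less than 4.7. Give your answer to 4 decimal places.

Conditional on each component, P(X < 4.7): I: 0.769787; II: 0.700346; III: 0.515641.
By total probability, P(X < 4.7) = 0.31·0.769787 + 0.18·0.700346 + 0.51·0.515641 = 0.627673.

0.6277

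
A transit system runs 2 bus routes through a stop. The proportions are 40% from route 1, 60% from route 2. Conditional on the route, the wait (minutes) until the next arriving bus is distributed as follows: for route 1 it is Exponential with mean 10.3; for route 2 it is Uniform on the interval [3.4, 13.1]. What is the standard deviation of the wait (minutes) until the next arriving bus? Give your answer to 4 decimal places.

6.9390

Per component, 1: μ=10.3, E[X²]=212.18; 2: μ=8.25, E[X²]=75.9033.
E[X] = 0.4·10.3 + 0.6·8.25 = 9.07.
E[X²] = 0.4·212.18 + 0.6·75.9033 = 130.414.
Var(X) = E[X²] − (E[X])² = 130.414 − 82.2649 = 48.1491.
SD(X) = √48.1491 = 6.93896.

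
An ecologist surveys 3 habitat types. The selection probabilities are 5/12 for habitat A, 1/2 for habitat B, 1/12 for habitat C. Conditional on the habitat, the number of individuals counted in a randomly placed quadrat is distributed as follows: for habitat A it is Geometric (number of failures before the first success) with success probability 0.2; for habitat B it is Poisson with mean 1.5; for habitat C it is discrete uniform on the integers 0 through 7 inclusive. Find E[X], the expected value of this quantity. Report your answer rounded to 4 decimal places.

2.7083

Component means — A: 4; B: 1.5; C: 3.5.
E[X] = 0.416667·4 + 0.5·1.5 + 0.0833333·3.5 = 2.70833.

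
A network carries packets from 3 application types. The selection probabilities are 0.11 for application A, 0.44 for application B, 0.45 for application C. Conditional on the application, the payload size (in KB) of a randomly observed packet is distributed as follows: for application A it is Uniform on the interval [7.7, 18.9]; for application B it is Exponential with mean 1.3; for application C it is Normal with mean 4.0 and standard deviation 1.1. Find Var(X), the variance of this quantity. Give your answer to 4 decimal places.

15.1322

Per component, A: μ=13.3, E[X²]=187.343; B: μ=1.3, E[X²]=3.38; C: μ=4, E[X²]=17.21.
E[X] = 0.11·13.3 + 0.44·1.3 + 0.45·4 = 3.835.
E[X²] = 0.11·187.343 + 0.44·3.38 + 0.45·17.21 = 29.8395.
Var(X) = E[X²] − (E[X])² = 29.8395 − 14.7072 = 15.1322.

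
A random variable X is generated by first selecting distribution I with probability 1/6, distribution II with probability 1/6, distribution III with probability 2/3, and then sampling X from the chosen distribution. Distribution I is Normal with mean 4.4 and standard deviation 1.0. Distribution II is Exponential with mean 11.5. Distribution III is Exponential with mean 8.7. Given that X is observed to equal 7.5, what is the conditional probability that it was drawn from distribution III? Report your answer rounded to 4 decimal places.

Likelihoods f(7.5 | ·): I: 0.00326682; II: 0.0452967; III: 0.0485388.
Posterior ∝ prior × likelihood. Numerator for III: 0.666667·0.0485388 = 0.0323592.
Normalizing constant: 0.166667·0.00326682 + 0.166667·0.0452967 + 0.666667·0.0485388 = 0.0404531.
P(III | observation) = 0.0323592 / 0.0404531 = 0.799918.

0.7999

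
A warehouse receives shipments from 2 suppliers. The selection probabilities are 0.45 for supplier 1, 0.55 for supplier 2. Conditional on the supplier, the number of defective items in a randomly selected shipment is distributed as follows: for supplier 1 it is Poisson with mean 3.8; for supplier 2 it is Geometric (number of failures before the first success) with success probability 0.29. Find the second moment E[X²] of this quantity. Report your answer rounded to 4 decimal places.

16.1480

For each component E[X²] = Var + (mean)², giving 1: 18.24; 2: 14.4364.
Overall E[X²] = 0.45·18.24 + 0.55·14.4364 = 16.148.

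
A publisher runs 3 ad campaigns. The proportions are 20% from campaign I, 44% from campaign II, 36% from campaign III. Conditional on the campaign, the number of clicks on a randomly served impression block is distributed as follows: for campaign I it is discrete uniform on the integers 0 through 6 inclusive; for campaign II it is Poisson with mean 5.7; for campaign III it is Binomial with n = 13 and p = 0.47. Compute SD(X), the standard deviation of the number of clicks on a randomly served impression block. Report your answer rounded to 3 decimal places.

Per component, I: μ=3, E[X²]=13; II: μ=5.7, E[X²]=38.19; III: μ=6.11, E[X²]=40.5704.
E[X] = 0.2·3 + 0.44·5.7 + 0.36·6.11 = 5.3076.
E[X²] = 0.2·13 + 0.44·38.19 + 0.36·40.5704 = 34.0089.
Var(X) = E[X²] − (E[X])² = 34.0089 − 28.1706 = 5.83833.
SD(X) = √5.83833 = 2.41626.

2.416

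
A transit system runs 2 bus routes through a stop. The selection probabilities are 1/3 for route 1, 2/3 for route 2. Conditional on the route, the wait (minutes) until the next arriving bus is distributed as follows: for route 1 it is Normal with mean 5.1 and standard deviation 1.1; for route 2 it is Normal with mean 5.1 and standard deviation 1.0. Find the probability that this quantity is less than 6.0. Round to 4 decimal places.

Conditional on each route, P(X < 6.0): 1: 0.793373; 2: 0.81594.
By total probability, P(X < 6.0) = 0.333333·0.793373 + 0.666667·0.81594 = 0.808418.

0.8084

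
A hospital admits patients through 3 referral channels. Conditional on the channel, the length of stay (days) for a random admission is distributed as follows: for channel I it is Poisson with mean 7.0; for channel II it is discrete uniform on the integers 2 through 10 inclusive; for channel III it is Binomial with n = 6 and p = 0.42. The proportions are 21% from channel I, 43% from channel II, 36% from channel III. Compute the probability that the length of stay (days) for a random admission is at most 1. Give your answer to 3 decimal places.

Conditional on each channel, P(X ≤ 1): I: 0.00729506; II: 0; III: 0.203471.
By total probability, P(X ≤ 1) = 0.21·0.00729506 + 0.43·0 + 0.36·0.203471 = 0.0747814.

0.075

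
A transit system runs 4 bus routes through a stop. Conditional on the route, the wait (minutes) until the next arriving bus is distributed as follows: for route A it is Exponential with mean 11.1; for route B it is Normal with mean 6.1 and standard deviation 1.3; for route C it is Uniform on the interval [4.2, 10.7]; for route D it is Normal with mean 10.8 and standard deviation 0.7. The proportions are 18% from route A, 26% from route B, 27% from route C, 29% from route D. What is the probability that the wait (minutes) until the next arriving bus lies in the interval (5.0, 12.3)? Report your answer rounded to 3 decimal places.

Conditional on each route, P(5.0 < X < 12.3): A: 0.307158; B: 0.801266; C: 0.876923; D: 0.983938.
By total probability, P(5.0 < X < 12.3) = 0.18·0.307158 + 0.26·0.801266 + 0.27·0.876923 + 0.29·0.983938 = 0.785729.

0.786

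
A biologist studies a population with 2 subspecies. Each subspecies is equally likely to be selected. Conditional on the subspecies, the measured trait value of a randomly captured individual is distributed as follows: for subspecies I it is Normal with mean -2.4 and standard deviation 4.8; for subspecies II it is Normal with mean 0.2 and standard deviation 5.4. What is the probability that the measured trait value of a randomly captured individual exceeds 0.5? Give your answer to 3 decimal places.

0.375

Conditional on each subspecies, P(X > 0.5): I: 0.272866; II: 0.477848.
By total probability, P(X > 0.5) = 0.5·0.272866 + 0.5·0.477848 = 0.375357.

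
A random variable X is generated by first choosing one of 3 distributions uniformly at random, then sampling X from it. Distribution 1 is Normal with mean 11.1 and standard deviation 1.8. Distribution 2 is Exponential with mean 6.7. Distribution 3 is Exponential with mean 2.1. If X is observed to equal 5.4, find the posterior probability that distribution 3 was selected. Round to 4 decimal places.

0.3482

Likelihoods f(5.4 | ·): 1: 0.00147276; 2: 0.0666648; 3: 0.0363935.
Posterior ∝ prior × likelihood. Numerator for 3: 0.333333·0.0363935 = 0.0121312.
Normalizing constant: 0.333333·0.00147276 + 0.333333·0.0666648 + 0.333333·0.0363935 = 0.0348437.
P(3 | observation) = 0.0121312 / 0.0348437 = 0.348159.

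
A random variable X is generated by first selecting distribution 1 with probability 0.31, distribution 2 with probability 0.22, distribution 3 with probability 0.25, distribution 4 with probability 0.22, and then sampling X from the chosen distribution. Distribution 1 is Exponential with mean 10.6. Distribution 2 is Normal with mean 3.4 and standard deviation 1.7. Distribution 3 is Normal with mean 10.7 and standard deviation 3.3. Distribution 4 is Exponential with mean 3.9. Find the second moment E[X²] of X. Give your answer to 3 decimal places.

For each component E[X²] = Var + (mean)², giving 1: 224.72; 2: 14.45; 3: 125.38; 4: 30.42.
Overall E[X²] = 0.31·224.72 + 0.22·14.45 + 0.25·125.38 + 0.22·30.42 = 110.88.

110.880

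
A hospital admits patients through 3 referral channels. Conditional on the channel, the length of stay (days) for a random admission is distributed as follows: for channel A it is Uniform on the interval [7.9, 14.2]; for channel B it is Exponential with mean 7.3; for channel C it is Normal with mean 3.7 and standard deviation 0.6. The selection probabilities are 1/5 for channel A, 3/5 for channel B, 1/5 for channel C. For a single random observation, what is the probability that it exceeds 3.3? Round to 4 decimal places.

Conditional on each channel, P(X > 3.3): A: 1; B: 0.636319; C: 0.747507.
By total probability, P(X > 3.3) = 0.2·1 + 0.6·0.636319 + 0.2·0.747507 = 0.731293.

0.7313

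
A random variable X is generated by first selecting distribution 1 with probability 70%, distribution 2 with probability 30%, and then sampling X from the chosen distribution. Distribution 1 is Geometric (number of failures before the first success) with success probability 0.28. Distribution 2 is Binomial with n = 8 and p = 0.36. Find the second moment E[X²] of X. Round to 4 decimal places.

14.0984

For each component E[X²] = Var + (mean)², giving 1: 15.7959; 2: 10.1376.
Overall E[X²] = 0.7·15.7959 + 0.3·10.1376 = 14.0984.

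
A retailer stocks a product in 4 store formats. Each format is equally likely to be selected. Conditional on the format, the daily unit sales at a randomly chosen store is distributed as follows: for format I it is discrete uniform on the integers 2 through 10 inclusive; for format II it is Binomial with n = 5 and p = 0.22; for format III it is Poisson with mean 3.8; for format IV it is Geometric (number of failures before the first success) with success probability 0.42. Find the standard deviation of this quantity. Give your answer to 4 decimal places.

Per component, I: μ=6, E[X²]=42.6667; II: μ=1.1, E[X²]=2.068; III: μ=3.8, E[X²]=18.24; IV: μ=1.38095, E[X²]=5.19501.
E[X] = 0.25·6 + 0.25·1.1 + 0.25·3.8 + 0.25·1.38095 = 3.07024.
E[X²] = 0.25·42.6667 + 0.25·2.068 + 0.25·18.24 + 0.25·5.19501 = 17.0424.
Var(X) = E[X²] − (E[X])² = 17.0424 − 9.42636 = 7.61606.
SD(X) = √7.61606 = 2.75972.

2.7597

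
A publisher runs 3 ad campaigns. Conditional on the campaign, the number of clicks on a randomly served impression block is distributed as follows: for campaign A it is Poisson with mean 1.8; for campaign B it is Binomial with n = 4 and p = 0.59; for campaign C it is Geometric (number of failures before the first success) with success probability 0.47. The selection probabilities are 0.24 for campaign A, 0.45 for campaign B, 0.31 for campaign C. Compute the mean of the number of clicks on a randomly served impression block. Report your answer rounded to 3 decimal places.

1.844

Component means — A: 1.8; B: 2.36; C: 1.12766.
E[X] = 0.24·1.8 + 0.45·2.36 + 0.31·1.12766 = 1.84357.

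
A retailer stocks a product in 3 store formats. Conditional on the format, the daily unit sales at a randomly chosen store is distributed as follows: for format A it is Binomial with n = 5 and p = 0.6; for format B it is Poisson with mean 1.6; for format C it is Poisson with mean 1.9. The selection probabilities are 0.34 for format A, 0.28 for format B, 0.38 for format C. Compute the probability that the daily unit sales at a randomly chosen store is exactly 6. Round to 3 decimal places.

Conditional on each format, P(X = 6): A: 0; B: 0.00470453; C: 0.00977304.
By total probability, P(X = 6) = 0.34·0 + 0.28·0.00470453 + 0.38·0.00977304 = 0.00503102.

0.005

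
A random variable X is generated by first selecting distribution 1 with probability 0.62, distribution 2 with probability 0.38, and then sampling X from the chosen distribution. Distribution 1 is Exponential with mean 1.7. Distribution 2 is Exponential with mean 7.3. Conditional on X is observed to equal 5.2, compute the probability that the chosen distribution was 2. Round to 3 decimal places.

Likelihoods f(5.2 | ·): 1: 0.0276135; 2: 0.0671919.
Posterior ∝ prior × likelihood. Numerator for 2: 0.38·0.0671919 = 0.0255329.
Normalizing constant: 0.62·0.0276135 + 0.38·0.0671919 = 0.0426533.
P(2 | observation) = 0.0255329 / 0.0426533 = 0.598616.

0.599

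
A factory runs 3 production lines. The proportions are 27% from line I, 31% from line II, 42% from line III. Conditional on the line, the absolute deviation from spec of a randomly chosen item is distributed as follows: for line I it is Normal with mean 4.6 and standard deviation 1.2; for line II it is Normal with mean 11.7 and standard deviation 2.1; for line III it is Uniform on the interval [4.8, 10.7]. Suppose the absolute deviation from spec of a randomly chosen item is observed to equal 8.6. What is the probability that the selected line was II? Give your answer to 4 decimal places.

Likelihoods f(8.6 | ·): I: 0.00128523; II: 0.0638994; III: 0.169492.
Posterior ∝ prior × likelihood. Numerator for II: 0.31·0.0638994 = 0.0198088.
Normalizing constant: 0.27·0.00128523 + 0.31·0.0638994 + 0.42·0.169492 = 0.0913423.
P(II | observation) = 0.0198088 / 0.0913423 = 0.216864.

0.2169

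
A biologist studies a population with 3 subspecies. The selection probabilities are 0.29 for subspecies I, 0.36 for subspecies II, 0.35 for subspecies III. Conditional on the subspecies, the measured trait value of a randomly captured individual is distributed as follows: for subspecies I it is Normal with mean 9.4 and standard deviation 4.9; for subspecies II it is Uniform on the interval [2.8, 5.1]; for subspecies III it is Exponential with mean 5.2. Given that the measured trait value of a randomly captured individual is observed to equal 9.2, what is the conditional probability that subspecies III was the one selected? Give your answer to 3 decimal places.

0.327

Likelihoods f(9.2 | ·): I: 0.081349; II: 0; III: 0.0327816.
Posterior ∝ prior × likelihood. Numerator for III: 0.35·0.0327816 = 0.0114735.
Normalizing constant: 0.29·0.081349 + 0.36·0 + 0.35·0.0327816 = 0.0350648.
P(III | observation) = 0.0114735 / 0.0350648 = 0.32721.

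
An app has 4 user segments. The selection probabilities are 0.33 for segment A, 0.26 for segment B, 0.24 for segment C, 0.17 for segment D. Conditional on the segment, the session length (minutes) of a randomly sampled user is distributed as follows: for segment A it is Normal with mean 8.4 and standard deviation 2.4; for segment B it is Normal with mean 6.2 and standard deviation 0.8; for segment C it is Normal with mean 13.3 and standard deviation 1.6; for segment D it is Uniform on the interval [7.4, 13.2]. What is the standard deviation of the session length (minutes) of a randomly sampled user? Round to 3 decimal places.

3.152

Per component, A: μ=8.4, E[X²]=76.32; B: μ=6.2, E[X²]=39.08; C: μ=13.3, E[X²]=179.45; D: μ=10.3, E[X²]=108.893.
E[X] = 0.33·8.4 + 0.26·6.2 + 0.24·13.3 + 0.17·10.3 = 9.327.
E[X²] = 0.33·76.32 + 0.26·39.08 + 0.24·179.45 + 0.17·108.893 = 96.9263.
Var(X) = E[X²] − (E[X])² = 96.9263 − 86.9929 = 9.93334.
SD(X) = √9.93334 = 3.15172.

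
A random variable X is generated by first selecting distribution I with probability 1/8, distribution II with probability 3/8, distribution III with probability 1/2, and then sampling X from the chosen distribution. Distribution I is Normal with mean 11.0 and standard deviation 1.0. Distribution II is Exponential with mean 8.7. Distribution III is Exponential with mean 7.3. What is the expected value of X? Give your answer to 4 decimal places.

Component means — I: 11; II: 8.7; III: 7.3.
E[X] = 0.125·11 + 0.375·8.7 + 0.5·7.3 = 8.2875.

8.2875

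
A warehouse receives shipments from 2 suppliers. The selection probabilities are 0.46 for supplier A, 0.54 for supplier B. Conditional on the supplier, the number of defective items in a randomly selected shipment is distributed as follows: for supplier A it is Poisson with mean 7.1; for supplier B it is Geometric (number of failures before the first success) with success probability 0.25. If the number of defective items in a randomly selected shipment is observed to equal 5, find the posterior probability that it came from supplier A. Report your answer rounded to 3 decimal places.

Likelihoods P(X=5 | ·): A: 0.124057; B: 0.0593262.
Posterior ∝ prior × likelihood. Numerator for A: 0.46·0.124057 = 0.057066.
Normalizing constant: 0.46·0.124057 + 0.54·0.0593262 = 0.0891021.
P(A | observation) = 0.057066 / 0.0891021 = 0.640456.

0.640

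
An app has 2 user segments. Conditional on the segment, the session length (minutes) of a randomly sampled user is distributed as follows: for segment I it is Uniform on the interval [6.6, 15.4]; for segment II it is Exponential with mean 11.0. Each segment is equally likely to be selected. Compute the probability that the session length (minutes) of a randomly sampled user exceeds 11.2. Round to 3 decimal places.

0.419

Conditional on each segment, P(X > 11.2): I: 0.477273; II: 0.361251.
By total probability, P(X > 11.2) = 0.5·0.477273 + 0.5·0.361251 = 0.419262.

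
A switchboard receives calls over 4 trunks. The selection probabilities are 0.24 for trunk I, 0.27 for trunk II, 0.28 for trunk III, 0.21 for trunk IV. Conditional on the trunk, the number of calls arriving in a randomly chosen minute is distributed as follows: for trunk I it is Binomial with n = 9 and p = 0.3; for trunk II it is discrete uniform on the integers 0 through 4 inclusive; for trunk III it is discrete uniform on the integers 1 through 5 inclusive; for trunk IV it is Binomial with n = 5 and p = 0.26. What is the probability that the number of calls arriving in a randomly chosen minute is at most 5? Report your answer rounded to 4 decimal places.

0.9939

Conditional on each trunk, P(X ≤ 5): I: 0.974705; II: 1; III: 1; IV: 1.
By total probability, P(X ≤ 5) = 0.24·0.974705 + 0.27·1 + 0.28·1 + 0.21·1 = 0.993929.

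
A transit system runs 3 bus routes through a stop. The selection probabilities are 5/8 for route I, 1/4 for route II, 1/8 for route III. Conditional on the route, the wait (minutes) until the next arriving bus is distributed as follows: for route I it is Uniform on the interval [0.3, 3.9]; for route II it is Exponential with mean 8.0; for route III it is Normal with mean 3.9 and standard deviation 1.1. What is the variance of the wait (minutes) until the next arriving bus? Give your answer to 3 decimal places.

23.044

Per component, I: μ=2.1, E[X²]=5.49; II: μ=8, E[X²]=128; III: μ=3.9, E[X²]=16.42.
E[X] = 0.625·2.1 + 0.25·8 + 0.125·3.9 = 3.8.
E[X²] = 0.625·5.49 + 0.25·128 + 0.125·16.42 = 37.4838.
Var(X) = E[X²] − (E[X])² = 37.4838 − 14.44 = 23.0438.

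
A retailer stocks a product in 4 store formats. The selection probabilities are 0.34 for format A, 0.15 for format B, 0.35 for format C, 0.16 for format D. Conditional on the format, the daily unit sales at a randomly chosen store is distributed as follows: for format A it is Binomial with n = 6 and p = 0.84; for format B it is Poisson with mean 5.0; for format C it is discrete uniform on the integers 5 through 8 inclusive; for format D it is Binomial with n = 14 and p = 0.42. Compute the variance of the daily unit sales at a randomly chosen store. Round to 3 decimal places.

2.458

Per component, A: μ=5.04, E[X²]=26.208; B: μ=5, E[X²]=30; C: μ=6.5, E[X²]=43.5; D: μ=5.88, E[X²]=37.9848.
E[X] = 0.34·5.04 + 0.15·5 + 0.35·6.5 + 0.16·5.88 = 5.6794.
E[X²] = 0.34·26.208 + 0.15·30 + 0.35·43.5 + 0.16·37.9848 = 34.7133.
Var(X) = E[X²] − (E[X])² = 34.7133 − 32.2556 = 2.4577.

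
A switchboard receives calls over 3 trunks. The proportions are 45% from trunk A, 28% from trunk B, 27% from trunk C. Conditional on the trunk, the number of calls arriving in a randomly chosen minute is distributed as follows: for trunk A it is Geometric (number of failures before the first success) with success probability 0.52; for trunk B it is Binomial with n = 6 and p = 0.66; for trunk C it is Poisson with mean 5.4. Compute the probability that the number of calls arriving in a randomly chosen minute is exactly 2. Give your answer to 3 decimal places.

0.096

Conditional on each trunk, P(X = 2): A: 0.119808; B: 0.0873162; C: 0.0658518.
By total probability, P(X = 2) = 0.45·0.119808 + 0.28·0.0873162 + 0.27·0.0658518 = 0.0961421.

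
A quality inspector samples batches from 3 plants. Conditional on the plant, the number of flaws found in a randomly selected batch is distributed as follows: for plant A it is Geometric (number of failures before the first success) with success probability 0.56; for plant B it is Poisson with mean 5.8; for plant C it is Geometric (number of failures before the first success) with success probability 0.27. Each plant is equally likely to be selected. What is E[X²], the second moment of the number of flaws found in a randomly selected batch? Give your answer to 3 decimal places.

For each component E[X²] = Var + (mean)², giving A: 2.02041; B: 39.44; C: 17.3237.
Overall E[X²] = 0.333333·2.02041 + 0.333333·39.44 + 0.333333·17.3237 = 19.5947.

19.595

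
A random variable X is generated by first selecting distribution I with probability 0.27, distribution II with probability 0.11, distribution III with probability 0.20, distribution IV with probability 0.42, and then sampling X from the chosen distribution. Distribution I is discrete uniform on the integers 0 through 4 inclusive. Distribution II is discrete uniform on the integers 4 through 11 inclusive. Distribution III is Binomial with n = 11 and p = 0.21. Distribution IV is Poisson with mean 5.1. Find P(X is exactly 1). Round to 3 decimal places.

0.111

Conditional on each component, P(X = 1): I: 0.2; II: 0; III: 0.218717; IV: 0.0310934.
By total probability, P(X = 1) = 0.27·0.2 + 0.11·0 + 0.2·0.218717 + 0.42·0.0310934 = 0.110803.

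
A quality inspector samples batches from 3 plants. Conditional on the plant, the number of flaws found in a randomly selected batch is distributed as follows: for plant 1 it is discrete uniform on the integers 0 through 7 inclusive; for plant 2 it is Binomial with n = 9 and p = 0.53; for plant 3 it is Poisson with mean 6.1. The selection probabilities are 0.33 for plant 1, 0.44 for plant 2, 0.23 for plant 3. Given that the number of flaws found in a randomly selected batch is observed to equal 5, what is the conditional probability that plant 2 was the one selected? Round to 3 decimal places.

Likelihoods P(X=5 | ·): 1: 0.125; 2: 0.257123; 3: 0.15786.
Posterior ∝ prior × likelihood. Numerator for 2: 0.44·0.257123 = 0.113134.
Normalizing constant: 0.33·0.125 + 0.44·0.257123 + 0.23·0.15786 = 0.190692.
P(2 | observation) = 0.113134 / 0.190692 = 0.593283.

0.593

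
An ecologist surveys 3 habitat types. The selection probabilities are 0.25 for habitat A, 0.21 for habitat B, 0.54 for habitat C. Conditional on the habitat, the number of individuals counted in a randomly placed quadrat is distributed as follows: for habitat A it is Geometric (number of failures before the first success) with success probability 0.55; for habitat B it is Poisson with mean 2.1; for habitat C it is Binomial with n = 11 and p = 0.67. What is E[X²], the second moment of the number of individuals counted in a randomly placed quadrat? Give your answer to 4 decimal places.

For each component E[X²] = Var + (mean)², giving A: 2.15702; B: 6.51; C: 56.749.
Overall E[X²] = 0.25·2.15702 + 0.21·6.51 + 0.54·56.749 = 32.5508.

32.5508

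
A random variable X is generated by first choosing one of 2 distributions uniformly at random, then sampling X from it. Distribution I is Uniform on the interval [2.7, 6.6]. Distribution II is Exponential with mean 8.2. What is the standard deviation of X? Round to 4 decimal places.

6.1159

Per component, I: μ=4.65, E[X²]=22.89; II: μ=8.2, E[X²]=134.48.
E[X] = 0.5·4.65 + 0.5·8.2 = 6.425.
E[X²] = 0.5·22.89 + 0.5·134.48 = 78.685.
Var(X) = E[X²] − (E[X])² = 78.685 − 41.2806 = 37.4044.
SD(X) = √37.4044 = 6.11591.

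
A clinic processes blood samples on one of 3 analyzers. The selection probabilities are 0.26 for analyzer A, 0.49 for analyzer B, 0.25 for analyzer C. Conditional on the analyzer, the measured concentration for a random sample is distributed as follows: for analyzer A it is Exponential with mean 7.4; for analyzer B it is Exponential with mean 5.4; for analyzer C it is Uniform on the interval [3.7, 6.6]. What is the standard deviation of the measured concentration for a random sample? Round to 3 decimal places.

5.436

Per component, A: μ=7.4, E[X²]=109.52; B: μ=5.4, E[X²]=58.32; C: μ=5.15, E[X²]=27.2233.
E[X] = 0.26·7.4 + 0.49·5.4 + 0.25·5.15 = 5.8575.
E[X²] = 0.26·109.52 + 0.49·58.32 + 0.25·27.2233 = 63.8578.
Var(X) = E[X²] − (E[X])² = 63.8578 − 34.3103 = 29.5475.
SD(X) = √29.5475 = 5.43576.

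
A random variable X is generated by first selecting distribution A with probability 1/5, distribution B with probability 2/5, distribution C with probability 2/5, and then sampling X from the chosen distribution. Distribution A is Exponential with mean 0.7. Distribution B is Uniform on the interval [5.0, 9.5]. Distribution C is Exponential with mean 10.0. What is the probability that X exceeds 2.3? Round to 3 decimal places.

0.725

Conditional on each component, P(X > 2.3): A: 0.0374139; B: 1; C: 0.794534.
By total probability, P(X > 2.3) = 0.2·0.0374139 + 0.4·1 + 0.4·0.794534 = 0.725296.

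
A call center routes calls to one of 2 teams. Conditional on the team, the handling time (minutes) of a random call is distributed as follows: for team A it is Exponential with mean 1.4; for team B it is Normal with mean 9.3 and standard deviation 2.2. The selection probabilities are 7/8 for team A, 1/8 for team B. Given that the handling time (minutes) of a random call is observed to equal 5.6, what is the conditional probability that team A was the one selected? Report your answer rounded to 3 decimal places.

0.675

Likelihoods f(5.6 | ·): A: 0.0130826; B: 0.0440843.
Posterior ∝ prior × likelihood. Numerator for A: 0.875·0.0130826 = 0.0114473.
Normalizing constant: 0.875·0.0130826 + 0.125·0.0440843 = 0.0169578.
P(A | observation) = 0.0114473 / 0.0169578 = 0.675044.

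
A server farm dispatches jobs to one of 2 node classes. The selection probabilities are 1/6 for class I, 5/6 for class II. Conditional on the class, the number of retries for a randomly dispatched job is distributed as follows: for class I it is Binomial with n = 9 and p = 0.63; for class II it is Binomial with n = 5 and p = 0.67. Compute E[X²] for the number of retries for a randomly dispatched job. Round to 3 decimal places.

15.981

For each component E[X²] = Var + (mean)², giving I: 34.2468; II: 12.328.
Overall E[X²] = 0.166667·34.2468 + 0.833333·12.328 = 15.9811.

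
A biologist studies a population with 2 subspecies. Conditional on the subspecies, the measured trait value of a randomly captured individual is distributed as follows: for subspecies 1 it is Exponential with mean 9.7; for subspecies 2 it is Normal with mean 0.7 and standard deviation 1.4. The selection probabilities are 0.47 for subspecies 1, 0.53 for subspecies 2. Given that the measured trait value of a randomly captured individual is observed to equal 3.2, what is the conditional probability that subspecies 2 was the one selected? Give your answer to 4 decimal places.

Likelihoods f(3.2 | ·): 1: 0.0741235; 2: 0.057856.
Posterior ∝ prior × likelihood. Numerator for 2: 0.53·0.057856 = 0.0306637.
Normalizing constant: 0.47·0.0741235 + 0.53·0.057856 = 0.0655017.
P(2 | observation) = 0.0306637 / 0.0655017 = 0.468135.

0.4681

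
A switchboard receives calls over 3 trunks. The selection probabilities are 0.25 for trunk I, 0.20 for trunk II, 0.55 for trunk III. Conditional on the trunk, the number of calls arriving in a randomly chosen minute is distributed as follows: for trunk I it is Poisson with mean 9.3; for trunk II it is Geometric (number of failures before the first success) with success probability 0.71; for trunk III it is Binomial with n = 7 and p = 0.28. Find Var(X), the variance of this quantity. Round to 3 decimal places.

Per component, I: μ=9.3, E[X²]=95.79; II: μ=0.408451, E[X²]=0.742115; III: μ=1.96, E[X²]=5.2528.
E[X] = 0.25·9.3 + 0.2·0.408451 + 0.55·1.96 = 3.48469.
E[X²] = 0.25·95.79 + 0.2·0.742115 + 0.55·5.2528 = 26.985.
Var(X) = E[X²] − (E[X])² = 26.985 − 12.1431 = 14.8419.

14.842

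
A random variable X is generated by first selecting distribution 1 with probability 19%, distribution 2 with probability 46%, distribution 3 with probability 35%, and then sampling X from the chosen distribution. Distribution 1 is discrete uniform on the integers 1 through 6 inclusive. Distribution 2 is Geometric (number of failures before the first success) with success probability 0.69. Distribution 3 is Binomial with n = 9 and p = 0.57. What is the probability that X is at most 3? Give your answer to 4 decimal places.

0.5986

Conditional on each component, P(X ≤ 3): 1: 0.5; 2: 0.990765; 3: 0.136628.
By total probability, P(X ≤ 3) = 0.19·0.5 + 0.46·0.990765 + 0.35·0.136628 = 0.598572.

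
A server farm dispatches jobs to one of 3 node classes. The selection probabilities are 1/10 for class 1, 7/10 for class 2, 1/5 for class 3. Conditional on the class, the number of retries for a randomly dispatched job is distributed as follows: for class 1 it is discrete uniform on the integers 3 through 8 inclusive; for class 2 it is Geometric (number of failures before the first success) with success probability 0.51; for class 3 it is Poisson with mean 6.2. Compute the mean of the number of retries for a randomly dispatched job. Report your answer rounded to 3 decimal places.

2.463

Component means — 1: 5.5; 2: 0.960784; 3: 6.2.
E[X] = 0.1·5.5 + 0.7·0.960784 + 0.2·6.2 = 2.46255.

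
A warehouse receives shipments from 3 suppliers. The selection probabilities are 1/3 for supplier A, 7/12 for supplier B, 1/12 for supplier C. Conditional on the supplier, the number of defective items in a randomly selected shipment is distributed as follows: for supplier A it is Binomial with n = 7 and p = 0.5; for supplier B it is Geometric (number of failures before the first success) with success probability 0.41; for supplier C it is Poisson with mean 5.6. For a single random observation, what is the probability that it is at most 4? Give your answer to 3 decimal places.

Conditional on each supplier, P(X ≤ 4): A: 0.773438; B: 0.928508; C: 0.34215.
By total probability, P(X ≤ 4) = 0.333333·0.773438 + 0.583333·0.928508 + 0.0833333·0.34215 = 0.827954.

0.828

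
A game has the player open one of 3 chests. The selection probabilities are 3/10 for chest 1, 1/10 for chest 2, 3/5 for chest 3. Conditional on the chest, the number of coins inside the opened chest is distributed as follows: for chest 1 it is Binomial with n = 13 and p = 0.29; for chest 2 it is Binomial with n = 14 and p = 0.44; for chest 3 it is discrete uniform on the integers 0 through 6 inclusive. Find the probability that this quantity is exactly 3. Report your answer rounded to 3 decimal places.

Conditional on each chest, P(X = 3): 1: 0.227062; 2: 0.0526657; 3: 0.142857.
By total probability, P(X = 3) = 0.3·0.227062 + 0.1·0.0526657 + 0.6·0.142857 = 0.159099.

0.159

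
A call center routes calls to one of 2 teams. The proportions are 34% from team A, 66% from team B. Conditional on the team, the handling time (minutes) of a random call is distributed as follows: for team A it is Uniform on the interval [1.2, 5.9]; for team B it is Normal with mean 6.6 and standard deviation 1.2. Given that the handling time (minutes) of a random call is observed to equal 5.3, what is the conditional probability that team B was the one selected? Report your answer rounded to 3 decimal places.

0.628

Likelihoods f(5.3 | ·): A: 0.212766; B: 0.184877.
Posterior ∝ prior × likelihood. Numerator for B: 0.66·0.184877 = 0.122019.
Normalizing constant: 0.34·0.212766 + 0.66·0.184877 = 0.194359.
P(B | observation) = 0.122019 / 0.194359 = 0.6278.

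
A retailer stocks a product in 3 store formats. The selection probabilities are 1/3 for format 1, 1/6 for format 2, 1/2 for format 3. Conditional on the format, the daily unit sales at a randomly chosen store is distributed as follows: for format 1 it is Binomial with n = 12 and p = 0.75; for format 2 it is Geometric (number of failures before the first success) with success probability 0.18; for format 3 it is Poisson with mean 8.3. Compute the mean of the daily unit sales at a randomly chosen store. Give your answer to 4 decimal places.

Component means — 1: 9; 2: 4.55556; 3: 8.3.
E[X] = 0.333333·9 + 0.166667·4.55556 + 0.5·8.3 = 7.90926.

7.9093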